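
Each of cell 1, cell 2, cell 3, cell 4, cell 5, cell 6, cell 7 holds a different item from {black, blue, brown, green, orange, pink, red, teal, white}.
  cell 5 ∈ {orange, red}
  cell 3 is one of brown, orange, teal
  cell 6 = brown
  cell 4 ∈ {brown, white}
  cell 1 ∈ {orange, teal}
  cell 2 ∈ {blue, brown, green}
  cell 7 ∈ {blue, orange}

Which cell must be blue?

cell 6 must be brown (only option left). Eliminate brown elsewhere: cell 2, cell 3, cell 4.
That leaves cell 4 = white.
The 5 still-open variables draw from only 5 values {blue, green, orange, red, teal}, so each is used; only cell 2 can be green, hence cell 2 = green.
The 4 still-open variables together cover exactly {blue, orange, red, teal} — 4 values for 4 variables — and blue appears only in cell 7's list, so cell 7 = blue.

cell 7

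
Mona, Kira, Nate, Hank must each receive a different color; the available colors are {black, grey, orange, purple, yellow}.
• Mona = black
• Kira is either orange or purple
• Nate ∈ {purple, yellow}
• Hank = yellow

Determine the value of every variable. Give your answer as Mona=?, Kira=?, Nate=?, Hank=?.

Mona=black, Kira=orange, Nate=purple, Hank=yellow

Mona has just one choice, so Mona = black.
Hank must be yellow (only option left). Strike yellow from Nate.
Nate has just one choice, so Nate = purple. Remove purple from Kira.
That leaves Kira = orange.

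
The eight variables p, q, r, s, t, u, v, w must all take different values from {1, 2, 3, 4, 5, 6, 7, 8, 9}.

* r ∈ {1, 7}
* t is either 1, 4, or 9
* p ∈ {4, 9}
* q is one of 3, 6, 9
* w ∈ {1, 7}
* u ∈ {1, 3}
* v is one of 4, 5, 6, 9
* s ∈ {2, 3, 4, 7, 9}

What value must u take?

Among the 8 variables, 2 fits only s (and all 8 values in {1, 2, 3, 4, 5, 6, 7, 9} must be used), so s = 2.
The 7 still-open variables together cover exactly {1, 3, 4, 5, 6, 7, 9} — 7 values for 7 variables — and 5 appears only in v's list, so v = 5.
The 6 still-open variables together cover exactly {1, 3, 4, 6, 7, 9} — 6 values for 6 variables — and 6 appears only in q's list, so q = 6.
The 5 still-open variables together cover exactly {1, 3, 4, 7, 9} — 5 values for 5 variables — and 3 appears only in u's list, so u = 3.

3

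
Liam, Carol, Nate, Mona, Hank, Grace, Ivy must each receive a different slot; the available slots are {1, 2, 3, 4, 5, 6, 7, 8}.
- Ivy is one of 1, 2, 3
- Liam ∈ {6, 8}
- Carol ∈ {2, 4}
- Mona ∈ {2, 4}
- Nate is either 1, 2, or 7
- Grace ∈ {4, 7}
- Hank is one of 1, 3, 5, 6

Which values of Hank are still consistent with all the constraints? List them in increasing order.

5, 6

The 2 variables Carol and Mona are confined to {2, 4}, which locks those values in; drop them from Nate, Grace, Ivy.
Grace's domain is down to {7}, so Grace = 7. Strike 7 from Nate.
Nate's domain is down to {1}, so Nate = 1. So Hank, Ivy can't be 1.
Ivy has just one choice, so Ivy = 3. Eliminate 3 elsewhere: Hank.
No further eliminations apply; Hank can still be any of 5, 6.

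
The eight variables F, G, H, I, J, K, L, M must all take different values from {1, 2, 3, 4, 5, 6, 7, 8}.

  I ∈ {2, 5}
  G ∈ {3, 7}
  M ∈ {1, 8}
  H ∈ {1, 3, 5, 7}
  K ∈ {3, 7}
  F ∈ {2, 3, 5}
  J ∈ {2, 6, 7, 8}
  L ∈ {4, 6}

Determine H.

1

Among the 8 variables, 4 fits only L (and all 8 values in {1, 2, 3, 4, 5, 6, 7, 8} must be used), so L = 4.
The 7 still-open variables together cover exactly {1, 2, 3, 5, 6, 7, 8} — 7 values for 7 variables — and 6 appears only in J's list, so J = 6.
Among the 6 still-open variables, 8 fits only M (and all 6 values in {1, 2, 3, 5, 7, 8} must be used), so M = 8.
The 5 still-open variables draw from only 5 values {1, 2, 3, 5, 7}, so each is used; only H can be 1, hence H = 1.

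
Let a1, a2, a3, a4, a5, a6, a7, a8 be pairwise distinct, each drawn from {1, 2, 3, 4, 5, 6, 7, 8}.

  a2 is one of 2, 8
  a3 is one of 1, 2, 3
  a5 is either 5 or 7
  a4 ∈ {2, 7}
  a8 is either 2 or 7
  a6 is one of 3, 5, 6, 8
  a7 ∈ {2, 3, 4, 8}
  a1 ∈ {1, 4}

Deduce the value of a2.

The 8 variables draw from only 8 values {1, 2, 3, 4, 5, 6, 7, 8}, so each is used; only a6 can be 6, hence a6 = 6.
The 7 still-open variables draw from only 7 values {1, 2, 3, 4, 5, 7, 8}, so each is used; only a5 can be 5, hence a5 = 5.
The 2 variables a4 and a8 are confined to {2, 7}, which locks those values in; drop them from a2, a3, a7.
So a2 = 8.

8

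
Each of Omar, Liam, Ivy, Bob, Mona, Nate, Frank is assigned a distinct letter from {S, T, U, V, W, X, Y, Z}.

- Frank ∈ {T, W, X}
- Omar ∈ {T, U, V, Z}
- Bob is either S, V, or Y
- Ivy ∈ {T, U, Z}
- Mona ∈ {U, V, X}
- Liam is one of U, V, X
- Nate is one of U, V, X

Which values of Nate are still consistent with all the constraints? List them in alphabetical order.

U, V, X

Liam, Mona, Nate share exactly the 3 values {U, V, X}; by pigeonhole those values go to them, so strike U, V, X from Omar, Ivy, Bob, Frank.
Omar and Ivy between them cover only {T, Z} — a naked pair. Remove those values from Frank.
Frank's domain is down to {W}, so Frank = W.
No further eliminations apply; Nate can still be any of U, V, X.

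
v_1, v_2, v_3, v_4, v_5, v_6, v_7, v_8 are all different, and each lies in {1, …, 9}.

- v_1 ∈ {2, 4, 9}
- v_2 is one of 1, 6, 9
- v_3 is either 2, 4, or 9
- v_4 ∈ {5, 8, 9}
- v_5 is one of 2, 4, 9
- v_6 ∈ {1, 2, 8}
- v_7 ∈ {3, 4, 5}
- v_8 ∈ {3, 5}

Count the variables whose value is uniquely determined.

Among the 8 variables, 6 fits only v_2 (and all 8 values in {1, 2, 3, 4, 5, 6, 8, 9} must be used), so v_2 = 6.
The 7 still-open variables together cover exactly {1, 2, 3, 4, 5, 8, 9} — 7 values for 7 variables — and 1 appears only in v_6's list, so v_6 = 1.
Among the 6 still-open variables, 8 fits only v_4 (and all 6 values in {2, 3, 4, 5, 8, 9} must be used), so v_4 = 8.
v_1, v_3, v_5 share exactly the 3 values {2, 4, 9}; by pigeonhole those values go to them, so strike 2, 4, 9 from v_7.
Determined: v_2=6, v_4=8, v_6=1. The other variables each still have more than one consistent value. That makes 3.

3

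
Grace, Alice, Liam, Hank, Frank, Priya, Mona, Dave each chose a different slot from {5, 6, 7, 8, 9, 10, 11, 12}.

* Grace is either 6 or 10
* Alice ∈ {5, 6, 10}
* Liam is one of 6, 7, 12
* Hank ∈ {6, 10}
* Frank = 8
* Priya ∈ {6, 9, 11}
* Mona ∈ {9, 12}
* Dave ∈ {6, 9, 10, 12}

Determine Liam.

Frank must be 8 (only option left).
Among the 7 still-open variables, 5 fits only Alice (and all 7 values in {5, 6, 7, 9, 10, 11, 12} must be used), so Alice = 5.
Among the 6 still-open variables, 7 fits only Liam (and all 6 values in {6, 7, 9, 10, 11, 12} must be used), so Liam = 7.

7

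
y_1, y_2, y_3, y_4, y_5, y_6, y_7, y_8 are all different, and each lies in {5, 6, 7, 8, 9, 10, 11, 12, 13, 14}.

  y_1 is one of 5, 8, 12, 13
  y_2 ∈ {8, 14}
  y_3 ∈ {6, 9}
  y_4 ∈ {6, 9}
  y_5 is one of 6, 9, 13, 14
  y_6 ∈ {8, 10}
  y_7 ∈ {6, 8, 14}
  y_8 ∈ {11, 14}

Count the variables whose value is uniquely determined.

The 2 variables y_3 and y_4 are confined to {6, 9}, which locks those values in; drop them from y_5, y_7.
The 2 variables y_2 and y_7 are confined to {8, 14}, which locks those values in; drop them from y_1, y_5, y_6, y_8.
y_5 has just one choice, so y_5 = 13. Remove 13 from y_1.
y_6 must be 10 (only option left).
y_8 has just one choice, so y_8 = 11.
Determined: y_5=13, y_6=10, y_8=11. The other variables each still have more than one consistent value. That makes 3.

3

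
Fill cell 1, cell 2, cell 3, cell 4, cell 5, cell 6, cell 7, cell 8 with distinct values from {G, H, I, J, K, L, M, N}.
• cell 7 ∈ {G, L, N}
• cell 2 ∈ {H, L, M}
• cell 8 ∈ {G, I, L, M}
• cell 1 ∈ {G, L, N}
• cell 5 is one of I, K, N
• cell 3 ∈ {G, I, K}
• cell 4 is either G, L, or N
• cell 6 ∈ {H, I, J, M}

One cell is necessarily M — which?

cell 8

Among the 8 variables, J fits only cell 6 (and all 8 values in {G, H, I, J, K, L, M, N} must be used), so cell 6 = J.
Among the 7 still-open variables, H fits only cell 2 (and all 7 values in {G, H, I, K, L, M, N} must be used), so cell 2 = H.
The 6 still-open variables together cover exactly {G, I, K, L, M, N} — 6 values for 6 variables — and M appears only in cell 8's list, so cell 8 = M.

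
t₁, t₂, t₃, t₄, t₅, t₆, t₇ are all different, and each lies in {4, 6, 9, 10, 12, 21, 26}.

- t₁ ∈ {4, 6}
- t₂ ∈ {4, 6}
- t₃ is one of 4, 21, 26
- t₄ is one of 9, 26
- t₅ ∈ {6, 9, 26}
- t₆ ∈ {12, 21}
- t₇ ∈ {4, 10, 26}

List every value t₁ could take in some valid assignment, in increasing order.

Among the 7 variables, 10 fits only t₇ (and all 7 values in {4, 6, 9, 10, 12, 21, 26} must be used), so t₇ = 10.
The 6 still-open variables draw from only 6 values {4, 6, 9, 12, 21, 26}, so each is used; only t₆ can be 12, hence t₆ = 12.
The 5 still-open variables together cover exactly {4, 6, 9, 21, 26} — 5 values for 5 variables — and 21 appears only in t₃'s list, so t₃ = 21.
t₁ and t₂ share exactly the 2 values {4, 6}; by pigeonhole those values go to them, so strike 4, 6 from t₅.
No further eliminations apply; t₁ can still be any of 4, 6.

4, 6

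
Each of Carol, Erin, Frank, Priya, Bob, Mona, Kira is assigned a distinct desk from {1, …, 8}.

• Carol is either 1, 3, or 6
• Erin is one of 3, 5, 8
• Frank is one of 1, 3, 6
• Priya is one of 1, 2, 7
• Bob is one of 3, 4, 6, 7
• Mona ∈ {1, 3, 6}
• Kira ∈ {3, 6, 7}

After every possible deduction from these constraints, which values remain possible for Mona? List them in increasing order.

The 3 variables Carol, Frank, Mona are confined to {1, 3, 6}, which locks those values in; drop them from Erin, Priya, Bob, Kira.
That leaves Kira = 7. Strike 7 from Priya, Bob.
Priya has just one choice, so Priya = 2.
Bob has just one choice, so Bob = 4.
No further eliminations apply; Mona can still be any of 1, 3, 6.

1, 3, 6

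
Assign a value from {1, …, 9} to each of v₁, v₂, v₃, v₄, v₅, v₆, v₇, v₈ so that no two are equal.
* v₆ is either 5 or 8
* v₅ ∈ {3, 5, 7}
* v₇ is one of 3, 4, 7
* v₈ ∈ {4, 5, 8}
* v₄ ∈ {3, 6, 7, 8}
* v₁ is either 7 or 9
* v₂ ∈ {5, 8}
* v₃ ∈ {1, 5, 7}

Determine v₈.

4

Among the 8 variables, 1 fits only v₃ (and all 8 values in {1, 3, 4, 5, 6, 7, 8, 9} must be used), so v₃ = 1.
The 7 still-open variables draw from only 7 values {3, 4, 5, 6, 7, 8, 9}, so each is used; only v₄ can be 6, hence v₄ = 6.
The 6 still-open variables together cover exactly {3, 4, 5, 7, 8, 9} — 6 values for 6 variables — and 9 appears only in v₁'s list, so v₁ = 9.
The 2 variables v₂ and v₆ are confined to {5, 8}, which locks those values in; drop them from v₅, v₈.
So v₈ = 4.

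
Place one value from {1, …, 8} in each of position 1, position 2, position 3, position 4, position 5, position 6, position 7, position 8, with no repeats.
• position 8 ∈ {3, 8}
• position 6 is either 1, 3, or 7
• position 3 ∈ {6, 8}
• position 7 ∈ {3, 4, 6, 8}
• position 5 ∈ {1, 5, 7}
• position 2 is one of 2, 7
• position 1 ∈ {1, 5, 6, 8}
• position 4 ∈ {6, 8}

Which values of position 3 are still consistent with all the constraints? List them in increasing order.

The 8 variables draw from only 8 values {1, 2, 3, 4, 5, 6, 7, 8}, so each is used; only position 2 can be 2, hence position 2 = 2.
The 7 still-open variables together cover exactly {1, 3, 4, 5, 6, 7, 8} — 7 values for 7 variables — and 4 appears only in position 7's list, so position 7 = 4.
position 3 and position 4 share exactly the 2 values {6, 8}; by pigeonhole those values go to them, so strike 6, 8 from position 1, position 8.
position 8 must be 3 (only option left). Eliminate 3 elsewhere: position 6.
No further eliminations apply; position 3 can still be any of 6, 8.

6, 8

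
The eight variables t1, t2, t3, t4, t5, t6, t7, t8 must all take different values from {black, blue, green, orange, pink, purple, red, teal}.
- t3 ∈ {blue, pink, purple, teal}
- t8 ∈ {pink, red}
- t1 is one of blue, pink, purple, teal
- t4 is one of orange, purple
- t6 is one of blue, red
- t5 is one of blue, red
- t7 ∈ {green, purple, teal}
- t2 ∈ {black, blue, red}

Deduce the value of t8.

Among the 8 variables, black fits only t2 (and all 8 values in {black, blue, green, orange, pink, purple, red, teal} must be used), so t2 = black.
The 7 still-open variables together cover exactly {blue, green, orange, pink, purple, red, teal} — 7 values for 7 variables — and green appears only in t7's list, so t7 = green.
The 6 still-open variables draw from only 6 values {blue, orange, pink, purple, red, teal}, so each is used; only t4 can be orange, hence t4 = orange.
t5 and t6 share exactly the 2 values {blue, red}; by pigeonhole those values go to them, so strike blue, red from t1, t3, t8.
So t8 = pink.

pink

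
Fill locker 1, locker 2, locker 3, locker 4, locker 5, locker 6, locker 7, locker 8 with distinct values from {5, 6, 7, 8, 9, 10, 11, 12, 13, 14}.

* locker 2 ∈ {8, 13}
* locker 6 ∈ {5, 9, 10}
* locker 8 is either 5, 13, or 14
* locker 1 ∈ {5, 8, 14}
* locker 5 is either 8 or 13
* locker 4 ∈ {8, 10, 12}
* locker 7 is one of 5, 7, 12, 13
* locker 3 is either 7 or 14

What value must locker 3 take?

Among the 8 variables, 9 fits only locker 6 (and all 8 values in {5, 7, 8, 9, 10, 12, 13, 14} must be used), so locker 6 = 9.
Among the 7 still-open variables, 10 fits only locker 4 (and all 7 values in {5, 7, 8, 10, 12, 13, 14} must be used), so locker 4 = 10.
The 6 still-open variables draw from only 6 values {5, 7, 8, 12, 13, 14}, so each is used; only locker 7 can be 12, hence locker 7 = 12.
The 5 still-open variables draw from only 5 values {5, 7, 8, 13, 14}, so each is used; only locker 3 can be 7, hence locker 3 = 7.

7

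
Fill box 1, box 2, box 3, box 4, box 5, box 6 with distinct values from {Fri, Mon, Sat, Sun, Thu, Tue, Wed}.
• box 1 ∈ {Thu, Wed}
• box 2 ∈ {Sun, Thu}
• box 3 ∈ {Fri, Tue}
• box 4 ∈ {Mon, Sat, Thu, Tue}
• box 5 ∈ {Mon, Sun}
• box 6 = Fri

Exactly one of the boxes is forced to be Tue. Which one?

box 3

box 6 has just one choice, so box 6 = Fri. So box 3 can't be Fri.
So Tue goes to box 3.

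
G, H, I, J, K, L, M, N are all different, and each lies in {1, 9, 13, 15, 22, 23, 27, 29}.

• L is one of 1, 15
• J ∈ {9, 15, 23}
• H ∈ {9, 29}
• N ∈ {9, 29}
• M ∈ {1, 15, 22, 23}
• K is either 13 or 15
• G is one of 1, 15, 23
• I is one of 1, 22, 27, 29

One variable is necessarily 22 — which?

The 8 variables draw from only 8 values {1, 9, 13, 15, 22, 23, 27, 29}, so each is used; only K can be 13, hence K = 13.
Among the 7 still-open variables, 27 fits only I (and all 7 values in {1, 9, 15, 22, 23, 27, 29} must be used), so I = 27.
Among the 6 still-open variables, 22 fits only M (and all 6 values in {1, 9, 15, 22, 23, 29} must be used), so M = 22.

M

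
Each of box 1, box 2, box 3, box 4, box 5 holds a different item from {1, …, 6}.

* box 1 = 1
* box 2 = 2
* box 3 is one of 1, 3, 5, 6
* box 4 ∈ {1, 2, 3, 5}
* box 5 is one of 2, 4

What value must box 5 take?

4

box 1 has just one choice, so box 1 = 1. Strike 1 from box 3, box 4.
That leaves box 2 = 2. Eliminate 2 elsewhere: box 4, box 5.
So box 5 = 4.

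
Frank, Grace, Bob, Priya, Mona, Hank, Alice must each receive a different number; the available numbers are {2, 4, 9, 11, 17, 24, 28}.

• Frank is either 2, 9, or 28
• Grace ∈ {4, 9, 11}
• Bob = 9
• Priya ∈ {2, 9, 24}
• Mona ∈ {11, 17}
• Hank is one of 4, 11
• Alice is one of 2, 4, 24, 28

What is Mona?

17

Bob's domain is down to {9}, so Bob = 9. Strike 9 from Frank, Grace, Priya.
The 6 still-open variables together cover exactly {2, 4, 11, 17, 24, 28} — 6 values for 6 variables — and 17 appears only in Mona's list, so Mona = 17.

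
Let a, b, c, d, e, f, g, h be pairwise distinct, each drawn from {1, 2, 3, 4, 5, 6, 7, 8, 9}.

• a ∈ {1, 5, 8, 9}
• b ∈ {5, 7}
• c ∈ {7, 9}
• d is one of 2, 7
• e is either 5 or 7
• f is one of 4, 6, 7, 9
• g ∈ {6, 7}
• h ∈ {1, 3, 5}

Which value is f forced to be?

b and e between them cover only {5, 7} — a naked pair. Remove those values from a, c, d, f, g, h.
c has just one choice, so c = 9. So a, f can't be 9.
That leaves d = 2.
g has just one choice, so g = 6. So f can't be 6.
So f = 4.

4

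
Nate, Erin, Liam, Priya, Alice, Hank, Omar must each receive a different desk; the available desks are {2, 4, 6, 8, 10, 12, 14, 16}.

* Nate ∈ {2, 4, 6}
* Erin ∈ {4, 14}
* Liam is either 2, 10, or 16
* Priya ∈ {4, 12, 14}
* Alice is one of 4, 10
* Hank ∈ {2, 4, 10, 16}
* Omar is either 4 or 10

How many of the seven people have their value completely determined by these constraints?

3

Among the 7 variables, 6 fits only Nate (and all 7 values in {2, 4, 6, 10, 12, 14, 16} must be used), so Nate = 6.
The 6 still-open variables draw from only 6 values {2, 4, 10, 12, 14, 16}, so each is used; only Priya can be 12, hence Priya = 12.
The 5 still-open variables together cover exactly {2, 4, 10, 14, 16} — 5 values for 5 variables — and 14 appears only in Erin's list, so Erin = 14.
Alice and Omar between them cover only {4, 10} — a naked pair. Remove those values from Liam, Hank.
Determined: Nate=6, Erin=14, Priya=12. The other people each still have more than one consistent value. That makes 3.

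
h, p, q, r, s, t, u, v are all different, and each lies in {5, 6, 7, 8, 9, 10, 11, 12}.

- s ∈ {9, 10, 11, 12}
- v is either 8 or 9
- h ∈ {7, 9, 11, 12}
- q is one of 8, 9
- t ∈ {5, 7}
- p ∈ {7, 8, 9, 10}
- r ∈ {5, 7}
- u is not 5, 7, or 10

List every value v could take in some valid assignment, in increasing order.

Among the 8 variables, 6 fits only u (and all 8 values in {5, 6, 7, 8, 9, 10, 11, 12} must be used), so u = 6.
q and v share exactly the 2 values {8, 9}; by pigeonhole those values go to them, so strike 8, 9 from h, p, s.
The 2 variables r and t are confined to {5, 7}, which locks those values in; drop them from h, p.
p must be 10 (only option left). Remove 10 from s.
No further eliminations apply; v can still be any of 8, 9.

8, 9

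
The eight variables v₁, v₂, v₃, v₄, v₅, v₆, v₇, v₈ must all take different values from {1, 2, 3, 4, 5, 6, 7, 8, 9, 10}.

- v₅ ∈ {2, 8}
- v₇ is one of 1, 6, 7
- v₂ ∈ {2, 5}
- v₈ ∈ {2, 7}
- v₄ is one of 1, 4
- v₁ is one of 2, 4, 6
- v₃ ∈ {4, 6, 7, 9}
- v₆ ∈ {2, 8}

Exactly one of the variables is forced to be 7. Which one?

Among the 8 variables, 5 fits only v₂ (and all 8 values in {1, 2, 4, 5, 6, 7, 8, 9} must be used), so v₂ = 5.
The 7 still-open variables draw from only 7 values {1, 2, 4, 6, 7, 8, 9}, so each is used; only v₃ can be 9, hence v₃ = 9.
The 2 variables v₅ and v₆ are confined to {2, 8}, which locks those values in; drop them from v₁, v₈.
So 7 goes to v₈.

v₈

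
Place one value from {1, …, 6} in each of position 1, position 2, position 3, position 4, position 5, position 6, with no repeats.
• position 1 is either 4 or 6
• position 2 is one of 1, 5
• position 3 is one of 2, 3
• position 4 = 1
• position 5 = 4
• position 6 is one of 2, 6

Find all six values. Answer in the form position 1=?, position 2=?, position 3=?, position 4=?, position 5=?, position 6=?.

position 4 must be 1 (only option left). Eliminate 1 elsewhere: position 2.
That leaves position 5 = 4. So position 1 can't be 4.
position 1 has just one choice, so position 1 = 6. Strike 6 from position 6.
That leaves position 2 = 5.
position 6's domain is down to {2}, so position 6 = 2. Remove 2 from position 3.
That leaves position 3 = 3.

position 1=6, position 2=5, position 3=3, position 4=1, position 5=4, position 6=2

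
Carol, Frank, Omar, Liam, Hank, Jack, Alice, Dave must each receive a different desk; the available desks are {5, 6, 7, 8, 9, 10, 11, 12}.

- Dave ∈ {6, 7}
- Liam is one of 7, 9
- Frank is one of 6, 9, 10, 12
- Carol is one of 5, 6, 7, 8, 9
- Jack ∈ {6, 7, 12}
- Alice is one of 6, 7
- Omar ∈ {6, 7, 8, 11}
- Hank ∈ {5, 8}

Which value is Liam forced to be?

9

Among the 8 variables, 10 fits only Frank (and all 8 values in {5, 6, 7, 8, 9, 10, 11, 12} must be used), so Frank = 10.
The 7 still-open variables together cover exactly {5, 6, 7, 8, 9, 11, 12} — 7 values for 7 variables — and 11 appears only in Omar's list, so Omar = 11.
The 6 still-open variables draw from only 6 values {5, 6, 7, 8, 9, 12}, so each is used; only Jack can be 12, hence Jack = 12.
The 2 variables Alice and Dave are confined to {6, 7}, which locks those values in; drop them from Carol, Liam.
So Liam = 9.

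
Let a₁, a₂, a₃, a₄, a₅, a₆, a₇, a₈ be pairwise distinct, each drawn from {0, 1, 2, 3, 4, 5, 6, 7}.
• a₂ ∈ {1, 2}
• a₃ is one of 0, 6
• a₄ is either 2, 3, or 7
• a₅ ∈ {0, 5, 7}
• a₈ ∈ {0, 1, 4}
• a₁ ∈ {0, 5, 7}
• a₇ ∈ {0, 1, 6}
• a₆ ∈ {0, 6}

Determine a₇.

1

The 8 variables draw from only 8 values {0, 1, 2, 3, 4, 5, 6, 7}, so each is used; only a₄ can be 3, hence a₄ = 3.
Among the 7 still-open variables, 2 fits only a₂ (and all 7 values in {0, 1, 2, 4, 5, 6, 7} must be used), so a₂ = 2.
The 6 still-open variables draw from only 6 values {0, 1, 4, 5, 6, 7}, so each is used; only a₈ can be 4, hence a₈ = 4.
The 5 still-open variables together cover exactly {0, 1, 5, 6, 7} — 5 values for 5 variables — and 1 appears only in a₇'s list, so a₇ = 1.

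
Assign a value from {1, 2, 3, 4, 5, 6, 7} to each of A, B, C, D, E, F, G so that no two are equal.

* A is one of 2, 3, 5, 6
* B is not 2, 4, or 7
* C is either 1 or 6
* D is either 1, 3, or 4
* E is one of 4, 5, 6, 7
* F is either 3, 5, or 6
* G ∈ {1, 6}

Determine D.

The 7 variables together cover exactly {1, 2, 3, 4, 5, 6, 7} — 7 values for 7 variables — and 2 appears only in A's list, so A = 2.
The 6 still-open variables together cover exactly {1, 3, 4, 5, 6, 7} — 6 values for 6 variables — and 7 appears only in E's list, so E = 7.
The 5 still-open variables together cover exactly {1, 3, 4, 5, 6} — 5 values for 5 variables — and 4 appears only in D's list, so D = 4.

4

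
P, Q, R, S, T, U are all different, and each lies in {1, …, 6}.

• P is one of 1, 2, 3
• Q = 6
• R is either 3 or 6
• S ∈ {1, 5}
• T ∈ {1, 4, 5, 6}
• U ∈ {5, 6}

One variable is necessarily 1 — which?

S

Q must be 6 (only option left). Eliminate 6 elsewhere: R, T, U.
R must be 3 (only option left). Strike 3 from P.
That leaves U = 5. Eliminate 5 elsewhere: S, T.
So 1 goes to S.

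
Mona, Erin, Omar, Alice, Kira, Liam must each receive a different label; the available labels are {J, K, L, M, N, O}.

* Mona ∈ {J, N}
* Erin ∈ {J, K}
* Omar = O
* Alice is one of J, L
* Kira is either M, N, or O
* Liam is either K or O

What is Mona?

Omar has just one choice, so Omar = O. Remove O from Kira, Liam.
That leaves Liam = K. So Erin can't be K.
Erin has just one choice, so Erin = J. Remove J from Mona, Alice.
So Mona = N.

N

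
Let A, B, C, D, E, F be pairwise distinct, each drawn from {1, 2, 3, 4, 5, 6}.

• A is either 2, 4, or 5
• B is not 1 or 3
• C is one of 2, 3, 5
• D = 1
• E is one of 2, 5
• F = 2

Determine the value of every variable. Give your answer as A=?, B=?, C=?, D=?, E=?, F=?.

D must be 1 (only option left).
F has just one choice, so F = 2. Remove 2 from A, B, C, E.
E's domain is down to {5}, so E = 5. So A, B, C can't be 5.
A has just one choice, so A = 4. Eliminate 4 elsewhere: B.
B's domain is down to {6}, so B = 6.
C has just one choice, so C = 3.

A=4, B=6, C=3, D=1, E=5, F=2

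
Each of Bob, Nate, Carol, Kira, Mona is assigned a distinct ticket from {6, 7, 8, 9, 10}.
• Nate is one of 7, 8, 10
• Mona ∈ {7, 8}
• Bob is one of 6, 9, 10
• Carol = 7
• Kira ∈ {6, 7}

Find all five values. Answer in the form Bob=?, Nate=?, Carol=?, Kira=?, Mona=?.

Bob=9, Nate=10, Carol=7, Kira=6, Mona=8

Carol's domain is down to {7}, so Carol = 7. Remove 7 from Nate, Kira, Mona.
That leaves Kira = 6. Remove 6 from Bob.
Mona's domain is down to {8}, so Mona = 8. Remove 8 from Nate.
Nate has just one choice, so Nate = 10. Strike 10 from Bob.
Bob must be 9 (only option left).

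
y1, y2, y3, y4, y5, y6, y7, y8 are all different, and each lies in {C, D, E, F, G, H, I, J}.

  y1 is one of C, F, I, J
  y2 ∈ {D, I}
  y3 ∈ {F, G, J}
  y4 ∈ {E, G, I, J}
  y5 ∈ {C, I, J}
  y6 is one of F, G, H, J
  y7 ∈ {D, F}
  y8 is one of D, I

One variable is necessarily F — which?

Among the 8 variables, E fits only y4 (and all 8 values in {C, D, E, F, G, H, I, J} must be used), so y4 = E.
Among the 7 still-open variables, H fits only y6 (and all 7 values in {C, D, F, G, H, I, J} must be used), so y6 = H.
The 6 still-open variables together cover exactly {C, D, F, G, I, J} — 6 values for 6 variables — and G appears only in y3's list, so y3 = G.
y2 and y8 between them cover only {D, I} — a naked pair. Remove those values from y1, y5, y7.
So F goes to y7.

y7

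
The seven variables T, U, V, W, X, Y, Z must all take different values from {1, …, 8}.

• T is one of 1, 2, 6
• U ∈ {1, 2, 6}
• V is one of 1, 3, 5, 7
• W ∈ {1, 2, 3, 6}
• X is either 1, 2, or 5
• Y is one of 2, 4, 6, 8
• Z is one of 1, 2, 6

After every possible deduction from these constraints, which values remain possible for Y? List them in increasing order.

T, U, Z between them cover only {1, 2, 6} — a naked triple. Remove those values from V, W, X, Y.
W must be 3 (only option left). Remove 3 from V.
That leaves X = 5. Strike 5 from V.
V's domain is down to {7}, so V = 7.
No further eliminations apply; Y can still be any of 4, 8.

4, 8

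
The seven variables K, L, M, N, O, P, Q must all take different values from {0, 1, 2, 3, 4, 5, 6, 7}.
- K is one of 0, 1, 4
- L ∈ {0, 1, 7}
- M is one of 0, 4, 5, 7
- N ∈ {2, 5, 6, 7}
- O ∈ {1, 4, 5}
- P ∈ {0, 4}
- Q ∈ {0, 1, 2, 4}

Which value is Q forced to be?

2

The 7 variables together cover exactly {0, 1, 2, 4, 5, 6, 7} — 7 values for 7 variables — and 6 appears only in N's list, so N = 6.
Among the 6 still-open variables, 2 fits only Q (and all 6 values in {0, 1, 2, 4, 5, 7} must be used), so Q = 2.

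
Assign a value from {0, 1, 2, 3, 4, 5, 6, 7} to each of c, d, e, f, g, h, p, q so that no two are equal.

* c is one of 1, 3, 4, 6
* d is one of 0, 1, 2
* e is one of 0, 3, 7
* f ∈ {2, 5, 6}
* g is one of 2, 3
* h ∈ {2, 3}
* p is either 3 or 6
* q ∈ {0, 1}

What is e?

The 8 variables draw from only 8 values {0, 1, 2, 3, 4, 5, 6, 7}, so each is used; only c can be 4, hence c = 4.
The 7 still-open variables together cover exactly {0, 1, 2, 3, 5, 6, 7} — 7 values for 7 variables — and 5 appears only in f's list, so f = 5.
Among the 6 still-open variables, 6 fits only p (and all 6 values in {0, 1, 2, 3, 6, 7} must be used), so p = 6.
The 5 still-open variables together cover exactly {0, 1, 2, 3, 7} — 5 values for 5 variables — and 7 appears only in e's list, so e = 7.

7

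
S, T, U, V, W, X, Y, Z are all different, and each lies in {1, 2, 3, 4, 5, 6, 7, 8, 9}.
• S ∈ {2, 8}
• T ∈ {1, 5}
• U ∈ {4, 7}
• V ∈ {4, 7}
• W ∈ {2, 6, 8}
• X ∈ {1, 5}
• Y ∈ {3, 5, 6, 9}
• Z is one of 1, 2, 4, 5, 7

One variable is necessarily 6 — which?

T and X share exactly the 2 values {1, 5}; by pigeonhole those values go to them, so strike 1, 5 from Y, Z.
U and V share exactly the 2 values {4, 7}; by pigeonhole those values go to them, so strike 4, 7 from Z.
That leaves Z = 2. Strike 2 from S, W.
S's domain is down to {8}, so S = 8. Eliminate 8 elsewhere: W.
So 6 goes to W.

W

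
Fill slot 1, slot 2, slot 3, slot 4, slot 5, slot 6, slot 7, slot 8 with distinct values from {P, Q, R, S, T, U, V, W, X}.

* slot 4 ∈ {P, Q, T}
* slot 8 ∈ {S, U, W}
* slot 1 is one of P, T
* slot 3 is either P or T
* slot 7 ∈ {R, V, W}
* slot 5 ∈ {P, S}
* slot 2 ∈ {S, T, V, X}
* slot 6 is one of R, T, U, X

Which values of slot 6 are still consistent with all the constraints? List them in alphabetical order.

R, U, X

slot 1 and slot 3 between them cover only {P, T} — a naked pair. Remove those values from slot 2, slot 4, slot 5, slot 6.
slot 4 must be Q (only option left).
slot 5 has just one choice, so slot 5 = S. So slot 2, slot 8 can't be S.
No further eliminations apply; slot 6 can still be any of R, U, X.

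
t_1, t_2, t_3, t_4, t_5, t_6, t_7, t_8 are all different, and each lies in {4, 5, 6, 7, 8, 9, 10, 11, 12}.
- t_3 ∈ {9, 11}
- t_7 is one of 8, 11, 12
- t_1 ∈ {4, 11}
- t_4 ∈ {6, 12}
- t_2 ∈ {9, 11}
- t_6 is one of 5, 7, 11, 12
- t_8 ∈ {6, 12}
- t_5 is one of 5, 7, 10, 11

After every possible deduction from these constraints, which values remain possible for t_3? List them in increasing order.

9, 11

t_2 and t_3 between them cover only {9, 11} — a naked pair. Remove those values from t_1, t_5, t_6, t_7.
That leaves t_1 = 4.
The 2 variables t_4 and t_8 are confined to {6, 12}, which locks those values in; drop them from t_6, t_7.
t_7 must be 8 (only option left).
No further eliminations apply; t_3 can still be any of 9, 11.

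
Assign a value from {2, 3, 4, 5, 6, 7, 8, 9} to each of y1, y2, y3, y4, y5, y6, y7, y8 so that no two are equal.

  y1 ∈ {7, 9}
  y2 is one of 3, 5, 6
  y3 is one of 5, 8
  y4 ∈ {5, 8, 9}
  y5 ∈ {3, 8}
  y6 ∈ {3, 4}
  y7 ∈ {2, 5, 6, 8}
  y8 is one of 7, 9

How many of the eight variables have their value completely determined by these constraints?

Among the 8 variables, 2 fits only y7 (and all 8 values in {2, 3, 4, 5, 6, 7, 8, 9} must be used), so y7 = 2.
The 7 still-open variables together cover exactly {3, 4, 5, 6, 7, 8, 9} — 7 values for 7 variables — and 4 appears only in y6's list, so y6 = 4.
Among the 6 still-open variables, 6 fits only y2 (and all 6 values in {3, 5, 6, 7, 8, 9} must be used), so y2 = 6.
Among the 5 still-open variables, 3 fits only y5 (and all 5 values in {3, 5, 7, 8, 9} must be used), so y5 = 3.
The 2 variables y1 and y8 are confined to {7, 9}, which locks those values in; drop them from y4.
Determined: y2=6, y5=3, y6=4, y7=2. The other variables each still have more than one consistent value. That makes 4.

4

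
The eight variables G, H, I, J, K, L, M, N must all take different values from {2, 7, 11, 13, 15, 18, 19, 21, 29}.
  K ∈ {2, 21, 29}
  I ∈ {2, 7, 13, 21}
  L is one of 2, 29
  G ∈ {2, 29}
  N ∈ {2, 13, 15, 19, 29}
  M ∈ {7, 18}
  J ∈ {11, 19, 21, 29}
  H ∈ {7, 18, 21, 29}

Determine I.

13

G and L share exactly the 2 values {2, 29}; by pigeonhole those values go to them, so strike 2, 29 from H, I, J, K, N.
K has just one choice, so K = 21. Eliminate 21 elsewhere: H, I, J.
H and M between them cover only {7, 18} — a naked pair. Remove those values from I.
So I = 13.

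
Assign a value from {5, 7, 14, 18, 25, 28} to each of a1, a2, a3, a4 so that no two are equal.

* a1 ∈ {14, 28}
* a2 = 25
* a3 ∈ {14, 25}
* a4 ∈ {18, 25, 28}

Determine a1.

a2 must be 25 (only option left). So a3, a4 can't be 25.
That leaves a3 = 14. Strike 14 from a1.
So a1 = 28.

28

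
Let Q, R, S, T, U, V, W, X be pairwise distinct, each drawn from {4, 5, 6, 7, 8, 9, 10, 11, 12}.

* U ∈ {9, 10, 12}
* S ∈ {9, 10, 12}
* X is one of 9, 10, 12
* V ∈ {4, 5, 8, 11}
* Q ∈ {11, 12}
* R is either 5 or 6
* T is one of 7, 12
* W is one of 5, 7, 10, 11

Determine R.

6

S, U, X share exactly the 3 values {9, 10, 12}; by pigeonhole those values go to them, so strike 9, 10, 12 from Q, T, W.
Q's domain is down to {11}, so Q = 11. So V, W can't be 11.
T has just one choice, so T = 7. Remove 7 from W.
W has just one choice, so W = 5. Eliminate 5 elsewhere: R, V.
So R = 6.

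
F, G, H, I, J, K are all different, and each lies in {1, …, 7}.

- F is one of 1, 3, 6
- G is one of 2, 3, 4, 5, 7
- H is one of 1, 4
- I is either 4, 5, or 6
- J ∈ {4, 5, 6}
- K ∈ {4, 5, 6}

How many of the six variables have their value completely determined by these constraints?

2

The 3 variables I, J, K are confined to {4, 5, 6}, which locks those values in; drop them from F, G, H.
H's domain is down to {1}, so H = 1. So F can't be 1.
That leaves F = 3. Strike 3 from G.
Determined: F=3, H=1. The other variables each still have more than one consistent value. That makes 2.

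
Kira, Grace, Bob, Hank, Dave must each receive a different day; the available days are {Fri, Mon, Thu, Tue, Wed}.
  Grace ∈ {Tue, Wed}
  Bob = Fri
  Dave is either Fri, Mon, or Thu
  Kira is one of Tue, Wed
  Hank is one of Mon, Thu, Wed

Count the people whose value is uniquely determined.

Bob's domain is down to {Fri}, so Bob = Fri. Strike Fri from Dave.
Kira and Grace between them cover only {Tue, Wed} — a naked pair. Remove those values from Hank.
Determined: Bob=Fri. The other people each still have more than one consistent value. That makes 1.

1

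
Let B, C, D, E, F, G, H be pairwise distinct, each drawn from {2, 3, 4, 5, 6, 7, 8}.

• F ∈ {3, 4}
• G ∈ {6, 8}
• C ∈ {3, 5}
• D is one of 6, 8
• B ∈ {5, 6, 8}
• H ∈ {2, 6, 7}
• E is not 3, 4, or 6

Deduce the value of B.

5

The 7 variables together cover exactly {2, 3, 4, 5, 6, 7, 8} — 7 values for 7 variables — and 4 appears only in F's list, so F = 4.
The 6 still-open variables together cover exactly {2, 3, 5, 6, 7, 8} — 6 values for 6 variables — and 3 appears only in C's list, so C = 3.
D and G share exactly the 2 values {6, 8}; by pigeonhole those values go to them, so strike 6, 8 from B, E, H.
So B = 5.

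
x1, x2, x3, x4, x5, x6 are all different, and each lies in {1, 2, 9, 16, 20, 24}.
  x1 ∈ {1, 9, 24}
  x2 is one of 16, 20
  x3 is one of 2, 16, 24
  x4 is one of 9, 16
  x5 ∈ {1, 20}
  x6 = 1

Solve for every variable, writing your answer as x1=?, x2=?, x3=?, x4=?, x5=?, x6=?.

x1=24, x2=16, x3=2, x4=9, x5=20, x6=1

x6 must be 1 (only option left). Remove 1 from x1, x5.
x5 has just one choice, so x5 = 20. So x2 can't be 20.
x2 must be 16 (only option left). So x3, x4 can't be 16.
x4 has just one choice, so x4 = 9. Eliminate 9 elsewhere: x1.
x1 has just one choice, so x1 = 24. So x3 can't be 24.
x3 must be 2 (only option left).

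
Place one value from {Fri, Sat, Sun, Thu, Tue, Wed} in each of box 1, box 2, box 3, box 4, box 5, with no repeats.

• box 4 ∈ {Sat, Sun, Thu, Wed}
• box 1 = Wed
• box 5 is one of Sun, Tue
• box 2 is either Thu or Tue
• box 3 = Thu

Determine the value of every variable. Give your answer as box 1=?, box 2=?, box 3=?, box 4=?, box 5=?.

box 1=Wed, box 2=Tue, box 3=Thu, box 4=Sat, box 5=Sun

box 1's domain is down to {Wed}, so box 1 = Wed. Remove Wed from box 4.
box 3 has just one choice, so box 3 = Thu. Strike Thu from box 2, box 4.
That leaves box 2 = Tue. Eliminate Tue elsewhere: box 5.
That leaves box 5 = Sun. Remove Sun from box 4.
box 4 must be Sat (only option left).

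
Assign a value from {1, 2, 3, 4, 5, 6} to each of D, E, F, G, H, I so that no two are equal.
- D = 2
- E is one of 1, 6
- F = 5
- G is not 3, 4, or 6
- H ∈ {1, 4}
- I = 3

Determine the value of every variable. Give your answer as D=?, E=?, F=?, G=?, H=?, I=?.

D has just one choice, so D = 2. Strike 2 from G.
F has just one choice, so F = 5. So G can't be 5.
G's domain is down to {1}, so G = 1. Remove 1 from E, H.
H must be 4 (only option left).
That leaves I = 3.
E has just one choice, so E = 6.

D=2, E=6, F=5, G=1, H=4, I=3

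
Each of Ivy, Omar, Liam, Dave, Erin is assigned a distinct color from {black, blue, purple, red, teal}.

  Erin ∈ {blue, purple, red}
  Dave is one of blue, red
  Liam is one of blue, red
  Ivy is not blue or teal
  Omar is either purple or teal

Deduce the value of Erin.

Among the 5 variables, black fits only Ivy (and all 5 values in {black, blue, purple, red, teal} must be used), so Ivy = black.
The 4 still-open variables together cover exactly {blue, purple, red, teal} — 4 values for 4 variables — and teal appears only in Omar's list, so Omar = teal.
The 3 still-open variables together cover exactly {blue, purple, red} — 3 values for 3 variables — and purple appears only in Erin's list, so Erin = purple.

purple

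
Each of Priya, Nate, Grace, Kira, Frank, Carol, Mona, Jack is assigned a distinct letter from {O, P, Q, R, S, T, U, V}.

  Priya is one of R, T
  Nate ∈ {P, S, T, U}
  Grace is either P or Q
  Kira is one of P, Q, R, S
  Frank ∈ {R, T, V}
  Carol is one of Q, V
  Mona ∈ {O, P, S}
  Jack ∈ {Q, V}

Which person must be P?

Among the 8 variables, O fits only Mona (and all 8 values in {O, P, Q, R, S, T, U, V} must be used), so Mona = O.
The 7 still-open variables together cover exactly {P, Q, R, S, T, U, V} — 7 values for 7 variables — and U appears only in Nate's list, so Nate = U.
The 6 still-open variables draw from only 6 values {P, Q, R, S, T, V}, so each is used; only Kira can be S, hence Kira = S.
Among the 5 still-open variables, P fits only Grace (and all 5 values in {P, Q, R, T, V} must be used), so Grace = P.

Grace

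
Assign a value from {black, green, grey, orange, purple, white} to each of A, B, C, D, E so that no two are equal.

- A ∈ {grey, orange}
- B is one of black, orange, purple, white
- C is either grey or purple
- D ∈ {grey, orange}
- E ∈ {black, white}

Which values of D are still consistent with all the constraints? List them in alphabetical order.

A and D between them cover only {grey, orange} — a naked pair. Remove those values from B, C.
C has just one choice, so C = purple. Eliminate purple elsewhere: B.
No further eliminations apply; D can still be any of grey, orange.

grey, orange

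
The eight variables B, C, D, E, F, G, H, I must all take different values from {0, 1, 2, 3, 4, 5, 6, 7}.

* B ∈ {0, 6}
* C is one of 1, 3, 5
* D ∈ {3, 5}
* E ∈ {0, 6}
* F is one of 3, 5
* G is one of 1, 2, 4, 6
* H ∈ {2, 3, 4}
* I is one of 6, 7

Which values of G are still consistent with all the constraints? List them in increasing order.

The 8 variables draw from only 8 values {0, 1, 2, 3, 4, 5, 6, 7}, so each is used; only I can be 7, hence I = 7.
B and E share exactly the 2 values {0, 6}; by pigeonhole those values go to them, so strike 0, 6 from G.
The 2 variables D and F are confined to {3, 5}, which locks those values in; drop them from C, H.
C has just one choice, so C = 1. Remove 1 from G.
No further eliminations apply; G can still be any of 2, 4.

2, 4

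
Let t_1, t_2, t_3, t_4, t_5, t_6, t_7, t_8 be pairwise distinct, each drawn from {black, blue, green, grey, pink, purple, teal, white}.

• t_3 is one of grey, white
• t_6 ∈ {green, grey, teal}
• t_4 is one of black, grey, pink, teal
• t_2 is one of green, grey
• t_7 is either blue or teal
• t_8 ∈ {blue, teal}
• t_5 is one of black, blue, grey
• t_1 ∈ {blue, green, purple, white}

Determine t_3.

Among the 8 variables, pink fits only t_4 (and all 8 values in {black, blue, green, grey, pink, purple, teal, white} must be used), so t_4 = pink.
The 7 still-open variables together cover exactly {black, blue, green, grey, purple, teal, white} — 7 values for 7 variables — and black appears only in t_5's list, so t_5 = black.
The 6 still-open variables draw from only 6 values {blue, green, grey, purple, teal, white}, so each is used; only t_1 can be purple, hence t_1 = purple.
The 5 still-open variables together cover exactly {blue, green, grey, teal, white} — 5 values for 5 variables — and white appears only in t_3's list, so t_3 = white.

white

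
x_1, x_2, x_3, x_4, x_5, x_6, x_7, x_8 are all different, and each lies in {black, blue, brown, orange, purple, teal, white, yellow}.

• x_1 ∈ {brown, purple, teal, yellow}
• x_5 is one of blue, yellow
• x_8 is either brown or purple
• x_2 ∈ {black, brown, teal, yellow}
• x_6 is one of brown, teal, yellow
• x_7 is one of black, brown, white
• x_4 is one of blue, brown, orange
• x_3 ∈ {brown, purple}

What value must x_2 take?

The 8 variables draw from only 8 values {black, blue, brown, orange, purple, teal, white, yellow}, so each is used; only x_4 can be orange, hence x_4 = orange.
Among the 7 still-open variables, blue fits only x_5 (and all 7 values in {black, blue, brown, purple, teal, white, yellow} must be used), so x_5 = blue.
The 6 still-open variables together cover exactly {black, brown, purple, teal, white, yellow} — 6 values for 6 variables — and white appears only in x_7's list, so x_7 = white.
Among the 5 still-open variables, black fits only x_2 (and all 5 values in {black, brown, purple, teal, yellow} must be used), so x_2 = black.

black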